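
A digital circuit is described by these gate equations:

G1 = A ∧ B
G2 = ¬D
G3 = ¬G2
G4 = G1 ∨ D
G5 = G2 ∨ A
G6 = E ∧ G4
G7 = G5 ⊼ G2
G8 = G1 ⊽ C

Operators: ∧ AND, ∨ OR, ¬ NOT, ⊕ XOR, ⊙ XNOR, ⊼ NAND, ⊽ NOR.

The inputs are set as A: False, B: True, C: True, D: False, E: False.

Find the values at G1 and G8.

G1 = False, G8 = False

G1 = A AND B = False AND True = False
G8 = G1 NOR C = False NOR True = False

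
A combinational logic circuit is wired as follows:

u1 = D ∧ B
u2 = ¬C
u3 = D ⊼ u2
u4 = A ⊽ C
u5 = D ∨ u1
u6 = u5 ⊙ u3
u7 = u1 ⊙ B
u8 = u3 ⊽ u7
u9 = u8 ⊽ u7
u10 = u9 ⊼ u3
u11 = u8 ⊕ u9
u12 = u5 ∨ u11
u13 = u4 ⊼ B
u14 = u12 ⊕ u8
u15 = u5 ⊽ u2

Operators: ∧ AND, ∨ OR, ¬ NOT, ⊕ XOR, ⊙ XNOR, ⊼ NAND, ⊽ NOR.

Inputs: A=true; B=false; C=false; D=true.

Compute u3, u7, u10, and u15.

u1 = D AND B = true AND false = false
u2 = NOT C = NOT false = true
u3 = D NAND u2 = true NAND true = false
u5 = D OR u1 = true OR false = true
u7 = u1 XNOR B = false XNOR false = true
u8 = u3 NOR u7 = false NOR true = false
u9 = u8 NOR u7 = false NOR true = false
u10 = u9 NAND u3 = false NAND false = true
u15 = u5 NOR u2 = true NOR true = false

u3 = false, u7 = true, u10 = true, u15 = false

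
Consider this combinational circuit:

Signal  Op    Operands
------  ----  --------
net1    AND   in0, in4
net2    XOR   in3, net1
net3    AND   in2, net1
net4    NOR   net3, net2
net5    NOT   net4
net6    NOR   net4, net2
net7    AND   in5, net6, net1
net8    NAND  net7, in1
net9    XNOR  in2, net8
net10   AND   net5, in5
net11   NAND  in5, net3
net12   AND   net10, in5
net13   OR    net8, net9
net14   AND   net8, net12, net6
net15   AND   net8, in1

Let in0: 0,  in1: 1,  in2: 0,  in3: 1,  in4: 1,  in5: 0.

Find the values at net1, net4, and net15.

net1 = 0, net4 = 0, net15 = 1

net1 = in0 AND in4 = 0 AND 1 = 0
net2 = in3 XOR net1 = 1 XOR 0 = 1
net3 = in2 AND net1 = 0 AND 0 = 0
net4 = net3 NOR net2 = 0 NOR 1 = 0
net6 = net4 NOR net2 = 0 NOR 1 = 0
net7 = in5 AND net6 AND net1 = 0 AND 0 AND 0 = 0
net8 = net7 NAND in1 = 0 NAND 1 = 1
net15 = net8 AND in1 = 1 AND 1 = 1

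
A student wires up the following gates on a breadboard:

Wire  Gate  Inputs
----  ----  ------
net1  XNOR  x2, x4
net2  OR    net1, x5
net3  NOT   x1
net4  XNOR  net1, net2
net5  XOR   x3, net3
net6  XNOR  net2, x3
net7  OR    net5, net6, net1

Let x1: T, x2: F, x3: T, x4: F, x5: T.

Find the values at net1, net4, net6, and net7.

net1 = x2 XNOR x4 = F XNOR F = T
net2 = net1 OR x5 = T OR T = T
net3 = NOT x1 = NOT T = F
net4 = net1 XNOR net2 = T XNOR T = T
net5 = x3 XOR net3 = T XOR F = T
net6 = net2 XNOR x3 = T XNOR T = T
net7 = net5 OR net6 OR net1 = T OR T OR T = T

net1 = T  net4 = T  net6 = T  net7 = T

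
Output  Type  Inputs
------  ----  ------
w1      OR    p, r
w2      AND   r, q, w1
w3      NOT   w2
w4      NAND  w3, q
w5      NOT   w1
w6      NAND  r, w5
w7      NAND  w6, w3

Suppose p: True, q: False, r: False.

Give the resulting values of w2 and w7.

w2 = False, w7 = False

w1 = p OR r = True OR False = True
w2 = r AND q AND w1 = False AND False AND True = False
w3 = NOT w2 = NOT False = True
w5 = NOT w1 = NOT True = False
w6 = r NAND w5 = False NAND False = True
w7 = w6 NAND w3 = True NAND True = False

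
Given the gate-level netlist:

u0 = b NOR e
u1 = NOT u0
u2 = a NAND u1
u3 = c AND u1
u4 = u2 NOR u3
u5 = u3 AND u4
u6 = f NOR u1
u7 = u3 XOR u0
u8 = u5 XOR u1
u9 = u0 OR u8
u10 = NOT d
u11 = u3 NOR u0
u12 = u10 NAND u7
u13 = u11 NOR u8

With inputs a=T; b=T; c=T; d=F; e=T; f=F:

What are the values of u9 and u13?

u0 = b NOR e = T NOR T = F
u1 = NOT u0 = NOT F = T
u2 = a NAND u1 = T NAND T = F
u3 = c AND u1 = T AND T = T
u4 = u2 NOR u3 = F NOR T = F
u5 = u3 AND u4 = T AND F = F
u8 = u5 XOR u1 = F XOR T = T
u9 = u0 OR u8 = F OR T = T
u11 = u3 NOR u0 = T NOR F = F
u13 = u11 NOR u8 = F NOR T = F

u9 = T; u13 = F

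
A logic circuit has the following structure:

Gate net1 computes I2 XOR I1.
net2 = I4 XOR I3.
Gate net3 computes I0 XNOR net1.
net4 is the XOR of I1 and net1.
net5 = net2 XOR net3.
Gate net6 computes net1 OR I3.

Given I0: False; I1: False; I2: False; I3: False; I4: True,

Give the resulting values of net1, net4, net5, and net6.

net1 = False  net4 = False  net5 = False  net6 = False

net1 = I2 XOR I1 = False XOR False = False
net2 = I4 XOR I3 = True XOR False = True
net3 = I0 XNOR net1 = False XNOR False = True
net4 = I1 XOR net1 = False XOR False = False
net5 = net2 XOR net3 = True XOR True = False
net6 = net1 OR I3 = False OR False = False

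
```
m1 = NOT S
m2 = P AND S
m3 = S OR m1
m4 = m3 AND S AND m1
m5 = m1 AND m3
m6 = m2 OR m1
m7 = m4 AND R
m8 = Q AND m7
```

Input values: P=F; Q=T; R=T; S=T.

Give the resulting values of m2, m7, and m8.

m2 = F, m7 = F, m8 = F

m1 = NOT S = NOT T = F
m2 = P AND S = F AND T = F
m3 = S OR m1 = T OR F = T
m4 = m3 AND S AND m1 = T AND T AND F = F
m7 = m4 AND R = F AND T = F
m8 = Q AND m7 = T AND F = F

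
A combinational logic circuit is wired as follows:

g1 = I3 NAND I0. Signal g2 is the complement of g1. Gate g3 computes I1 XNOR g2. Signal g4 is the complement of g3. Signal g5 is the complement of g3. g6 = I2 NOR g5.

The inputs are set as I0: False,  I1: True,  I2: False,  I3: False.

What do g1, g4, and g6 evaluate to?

g1 = True; g4 = True; g6 = False

g1 = I3 NAND I0 = False NAND False = True
g2 = NOT g1 = NOT True = False
g3 = I1 XNOR g2 = True XNOR False = False
g4 = NOT g3 = NOT False = True
g5 = NOT g3 = NOT False = True
g6 = I2 NOR g5 = False NOR True = False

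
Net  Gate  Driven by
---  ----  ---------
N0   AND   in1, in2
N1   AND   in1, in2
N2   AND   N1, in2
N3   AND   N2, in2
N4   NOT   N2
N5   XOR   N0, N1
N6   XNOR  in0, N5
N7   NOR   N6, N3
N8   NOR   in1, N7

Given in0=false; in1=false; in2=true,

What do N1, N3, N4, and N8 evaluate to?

N0 = in1 AND in2 = false AND true = false
N1 = in1 AND in2 = false AND true = false
N2 = N1 AND in2 = false AND true = false
N3 = N2 AND in2 = false AND true = false
N4 = NOT N2 = NOT false = true
N5 = N0 XOR N1 = false XOR false = false
N6 = in0 XNOR N5 = false XNOR false = true
N7 = N6 NOR N3 = true NOR false = false
N8 = in1 NOR N7 = false NOR false = true

N1 = false, N3 = false, N4 = true, N8 = true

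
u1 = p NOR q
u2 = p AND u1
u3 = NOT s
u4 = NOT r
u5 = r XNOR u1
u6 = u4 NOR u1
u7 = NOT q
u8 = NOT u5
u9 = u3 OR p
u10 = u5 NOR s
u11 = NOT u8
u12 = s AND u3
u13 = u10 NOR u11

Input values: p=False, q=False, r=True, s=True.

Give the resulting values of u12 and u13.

u12 = False; u13 = False

u1 = p NOR q = False NOR False = True
u3 = NOT s = NOT True = False
u5 = r XNOR u1 = True XNOR True = True
u8 = NOT u5 = NOT True = False
u10 = u5 NOR s = True NOR True = False
u11 = NOT u8 = NOT False = True
u12 = s AND u3 = True AND False = False
u13 = u10 NOR u11 = False NOR True = False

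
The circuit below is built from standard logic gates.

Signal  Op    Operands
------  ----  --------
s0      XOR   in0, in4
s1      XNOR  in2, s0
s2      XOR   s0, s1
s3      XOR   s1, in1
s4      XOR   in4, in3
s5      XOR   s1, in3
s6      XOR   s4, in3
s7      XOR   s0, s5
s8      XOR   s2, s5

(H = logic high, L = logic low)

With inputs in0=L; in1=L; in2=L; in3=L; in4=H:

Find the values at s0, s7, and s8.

s0 = in0 XOR in4 = L XOR H = H
s1 = in2 XNOR s0 = L XNOR H = L
s2 = s0 XOR s1 = H XOR L = H
s5 = s1 XOR in3 = L XOR L = L
s7 = s0 XOR s5 = H XOR L = H
s8 = s2 XOR s5 = H XOR L = H

s0 = H; s7 = H; s8 = H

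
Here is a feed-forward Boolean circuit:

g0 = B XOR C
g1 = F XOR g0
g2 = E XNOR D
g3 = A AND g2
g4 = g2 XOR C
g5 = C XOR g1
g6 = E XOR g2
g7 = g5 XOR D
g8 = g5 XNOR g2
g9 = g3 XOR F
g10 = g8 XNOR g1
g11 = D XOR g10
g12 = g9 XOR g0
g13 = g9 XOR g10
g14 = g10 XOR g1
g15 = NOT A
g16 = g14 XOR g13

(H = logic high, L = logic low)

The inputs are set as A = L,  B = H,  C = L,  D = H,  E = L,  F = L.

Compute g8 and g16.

g8 = L, g16 = H

g0 = B XOR C = H XOR L = H
g1 = F XOR g0 = L XOR H = H
g2 = E XNOR D = L XNOR H = L
g3 = A AND g2 = L AND L = L
g5 = C XOR g1 = L XOR H = H
g8 = g5 XNOR g2 = H XNOR L = L
g9 = g3 XOR F = L XOR L = L
g10 = g8 XNOR g1 = L XNOR H = L
g13 = g9 XOR g10 = L XOR L = L
g14 = g10 XOR g1 = L XOR H = H
g16 = g14 XOR g13 = H XOR L = H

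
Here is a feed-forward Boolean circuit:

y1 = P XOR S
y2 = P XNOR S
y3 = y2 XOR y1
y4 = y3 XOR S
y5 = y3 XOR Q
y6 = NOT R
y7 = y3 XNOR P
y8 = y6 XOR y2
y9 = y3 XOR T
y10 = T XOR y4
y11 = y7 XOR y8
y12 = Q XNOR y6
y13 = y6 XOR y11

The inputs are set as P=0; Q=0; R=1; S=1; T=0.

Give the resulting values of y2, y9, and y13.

y2 = 0; y9 = 1; y13 = 0

y1 = P XOR S = 0 XOR 1 = 1
y2 = P XNOR S = 0 XNOR 1 = 0
y3 = y2 XOR y1 = 0 XOR 1 = 1
y6 = NOT R = NOT 1 = 0
y7 = y3 XNOR P = 1 XNOR 0 = 0
y8 = y6 XOR y2 = 0 XOR 0 = 0
y9 = y3 XOR T = 1 XOR 0 = 1
y11 = y7 XOR y8 = 0 XOR 0 = 0
y13 = y6 XOR y11 = 0 XOR 0 = 0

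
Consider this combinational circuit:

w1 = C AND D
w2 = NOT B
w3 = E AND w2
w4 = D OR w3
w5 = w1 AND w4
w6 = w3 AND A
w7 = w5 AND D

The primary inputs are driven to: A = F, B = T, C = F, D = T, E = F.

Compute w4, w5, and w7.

w4 = T; w5 = F; w7 = F

w1 = C AND D = F AND T = F
w2 = NOT B = NOT T = F
w3 = E AND w2 = F AND F = F
w4 = D OR w3 = T OR F = T
w5 = w1 AND w4 = F AND T = F
w7 = w5 AND D = F AND T = F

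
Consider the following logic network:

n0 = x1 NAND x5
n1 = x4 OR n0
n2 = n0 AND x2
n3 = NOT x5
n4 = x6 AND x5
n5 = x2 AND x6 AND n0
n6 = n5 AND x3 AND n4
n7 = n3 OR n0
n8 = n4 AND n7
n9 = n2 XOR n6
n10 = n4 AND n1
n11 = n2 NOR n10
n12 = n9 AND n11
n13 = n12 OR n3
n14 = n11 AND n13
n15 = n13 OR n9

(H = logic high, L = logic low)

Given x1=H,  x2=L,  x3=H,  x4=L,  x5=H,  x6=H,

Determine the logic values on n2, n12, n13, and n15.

n2 = L, n12 = L, n13 = L, n15 = L

n0 = x1 NAND x5 = H NAND H = L
n1 = x4 OR n0 = L OR L = L
n2 = n0 AND x2 = L AND L = L
n3 = NOT x5 = NOT H = L
n4 = x6 AND x5 = H AND H = H
n5 = x2 AND x6 AND n0 = L AND H AND L = L
n6 = n5 AND x3 AND n4 = L AND H AND H = L
n9 = n2 XOR n6 = L XOR L = L
n10 = n4 AND n1 = H AND L = L
n11 = n2 NOR n10 = L NOR L = H
n12 = n9 AND n11 = L AND H = L
n13 = n12 OR n3 = L OR L = L
n15 = n13 OR n9 = L OR L = L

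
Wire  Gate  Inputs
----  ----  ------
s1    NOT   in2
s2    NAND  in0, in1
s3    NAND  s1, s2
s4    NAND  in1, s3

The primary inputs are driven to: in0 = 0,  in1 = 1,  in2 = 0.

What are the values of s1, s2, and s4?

s1 = 1; s2 = 1; s4 = 1

s1 = NOT in2 = NOT 0 = 1
s2 = in0 NAND in1 = 0 NAND 1 = 1
s3 = s1 NAND s2 = 1 NAND 1 = 0
s4 = in1 NAND s3 = 1 NAND 0 = 1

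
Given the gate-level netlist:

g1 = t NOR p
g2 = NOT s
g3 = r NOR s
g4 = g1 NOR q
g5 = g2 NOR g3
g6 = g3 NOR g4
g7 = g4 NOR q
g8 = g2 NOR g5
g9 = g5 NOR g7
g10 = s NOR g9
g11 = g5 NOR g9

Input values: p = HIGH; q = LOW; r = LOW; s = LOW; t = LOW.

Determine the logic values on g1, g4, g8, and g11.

g1 = t NOR p = LOW NOR HIGH = LOW
g2 = NOT s = NOT LOW = HIGH
g3 = r NOR s = LOW NOR LOW = HIGH
g4 = g1 NOR q = LOW NOR LOW = HIGH
g5 = g2 NOR g3 = HIGH NOR HIGH = LOW
g7 = g4 NOR q = HIGH NOR LOW = LOW
g8 = g2 NOR g5 = HIGH NOR LOW = LOW
g9 = g5 NOR g7 = LOW NOR LOW = HIGH
g11 = g5 NOR g9 = LOW NOR HIGH = LOW

g1 = LOW, g4 = HIGH, g8 = LOW, g11 = LOW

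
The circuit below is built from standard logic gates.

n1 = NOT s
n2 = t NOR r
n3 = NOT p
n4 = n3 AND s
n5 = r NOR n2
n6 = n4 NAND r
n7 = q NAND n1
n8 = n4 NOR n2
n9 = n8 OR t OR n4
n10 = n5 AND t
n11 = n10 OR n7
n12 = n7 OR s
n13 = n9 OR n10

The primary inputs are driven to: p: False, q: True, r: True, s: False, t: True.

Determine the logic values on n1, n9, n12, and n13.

n1 = True, n9 = True, n12 = False, n13 = True

n1 = NOT s = NOT False = True
n2 = t NOR r = True NOR True = False
n3 = NOT p = NOT False = True
n4 = n3 AND s = True AND False = False
n5 = r NOR n2 = True NOR False = False
n7 = q NAND n1 = True NAND True = False
n8 = n4 NOR n2 = False NOR False = True
n9 = n8 OR t OR n4 = True OR True OR False = True
n10 = n5 AND t = False AND True = False
n12 = n7 OR s = False OR False = False
n13 = n9 OR n10 = True OR False = True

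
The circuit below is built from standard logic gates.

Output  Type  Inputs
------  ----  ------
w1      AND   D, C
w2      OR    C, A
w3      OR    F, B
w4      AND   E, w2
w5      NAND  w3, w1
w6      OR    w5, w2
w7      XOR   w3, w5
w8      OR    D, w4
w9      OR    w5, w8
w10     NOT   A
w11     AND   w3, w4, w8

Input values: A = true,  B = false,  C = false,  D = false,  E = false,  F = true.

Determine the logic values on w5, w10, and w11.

w1 = D AND C = false AND false = false
w2 = C OR A = false OR true = true
w3 = F OR B = true OR false = true
w4 = E AND w2 = false AND true = false
w5 = w3 NAND w1 = true NAND false = true
w8 = D OR w4 = false OR false = false
w10 = NOT A = NOT true = false
w11 = w3 AND w4 AND w8 = true AND false AND false = false

w5 = true  w10 = false  w11 = false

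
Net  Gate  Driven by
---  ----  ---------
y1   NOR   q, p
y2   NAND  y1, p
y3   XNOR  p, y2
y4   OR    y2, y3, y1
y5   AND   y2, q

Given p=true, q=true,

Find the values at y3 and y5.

y1 = q NOR p = true NOR true = false
y2 = y1 NAND p = false NAND true = true
y3 = p XNOR y2 = true XNOR true = true
y5 = y2 AND q = true AND true = true

y3 = true, y5 = true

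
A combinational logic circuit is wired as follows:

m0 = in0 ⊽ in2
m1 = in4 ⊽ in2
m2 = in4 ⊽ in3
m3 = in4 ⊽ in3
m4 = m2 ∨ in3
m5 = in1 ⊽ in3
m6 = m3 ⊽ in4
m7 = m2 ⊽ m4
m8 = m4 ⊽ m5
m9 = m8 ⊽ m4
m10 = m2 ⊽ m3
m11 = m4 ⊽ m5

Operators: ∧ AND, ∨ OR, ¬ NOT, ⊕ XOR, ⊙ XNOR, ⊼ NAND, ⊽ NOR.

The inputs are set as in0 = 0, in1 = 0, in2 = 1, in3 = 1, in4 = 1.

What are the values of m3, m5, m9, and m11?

m2 = in4 NOR in3 = 1 NOR 1 = 0
m3 = in4 NOR in3 = 1 NOR 1 = 0
m4 = m2 OR in3 = 0 OR 1 = 1
m5 = in1 NOR in3 = 0 NOR 1 = 0
m8 = m4 NOR m5 = 1 NOR 0 = 0
m9 = m8 NOR m4 = 0 NOR 1 = 0
m11 = m4 NOR m5 = 1 NOR 0 = 0

m3 = 0, m5 = 0, m9 = 0, m11 = 0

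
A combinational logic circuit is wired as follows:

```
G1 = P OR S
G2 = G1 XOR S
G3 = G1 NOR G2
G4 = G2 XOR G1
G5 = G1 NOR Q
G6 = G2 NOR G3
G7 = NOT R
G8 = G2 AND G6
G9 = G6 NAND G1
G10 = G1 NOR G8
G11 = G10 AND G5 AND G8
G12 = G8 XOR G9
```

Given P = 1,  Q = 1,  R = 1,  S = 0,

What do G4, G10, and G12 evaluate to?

G1 = P OR S = 1 OR 0 = 1
G2 = G1 XOR S = 1 XOR 0 = 1
G3 = G1 NOR G2 = 1 NOR 1 = 0
G4 = G2 XOR G1 = 1 XOR 1 = 0
G6 = G2 NOR G3 = 1 NOR 0 = 0
G8 = G2 AND G6 = 1 AND 0 = 0
G9 = G6 NAND G1 = 0 NAND 1 = 1
G10 = G1 NOR G8 = 1 NOR 0 = 0
G12 = G8 XOR G9 = 0 XOR 1 = 1

G4 = 0; G10 = 0; G12 = 1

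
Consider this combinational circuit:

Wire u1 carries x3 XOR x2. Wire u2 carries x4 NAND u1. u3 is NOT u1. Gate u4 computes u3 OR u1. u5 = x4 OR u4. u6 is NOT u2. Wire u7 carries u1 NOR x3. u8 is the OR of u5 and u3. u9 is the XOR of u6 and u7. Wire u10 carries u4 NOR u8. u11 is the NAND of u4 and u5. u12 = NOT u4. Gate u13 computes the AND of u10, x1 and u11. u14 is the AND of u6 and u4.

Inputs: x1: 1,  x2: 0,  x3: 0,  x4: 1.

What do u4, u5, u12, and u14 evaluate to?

u4 = 1, u5 = 1, u12 = 0, u14 = 0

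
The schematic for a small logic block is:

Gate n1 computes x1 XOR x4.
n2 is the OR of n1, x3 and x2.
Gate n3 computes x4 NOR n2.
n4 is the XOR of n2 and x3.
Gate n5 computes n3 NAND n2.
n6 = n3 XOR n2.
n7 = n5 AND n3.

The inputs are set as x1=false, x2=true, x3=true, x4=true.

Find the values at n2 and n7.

n1 = x1 XOR x4 = false XOR true = true
n2 = n1 OR x3 OR x2 = true OR true OR true = true
n3 = x4 NOR n2 = true NOR true = false
n5 = n3 NAND n2 = false NAND true = true
n7 = n5 AND n3 = true AND false = false

n2 = true  n7 = false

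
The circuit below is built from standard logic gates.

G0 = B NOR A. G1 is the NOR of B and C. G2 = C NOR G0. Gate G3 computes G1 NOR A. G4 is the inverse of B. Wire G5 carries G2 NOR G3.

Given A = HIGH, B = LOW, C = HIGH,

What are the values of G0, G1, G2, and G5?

G0 = B NOR A = LOW NOR HIGH = LOW
G1 = B NOR C = LOW NOR HIGH = LOW
G2 = C NOR G0 = HIGH NOR LOW = LOW
G3 = G1 NOR A = LOW NOR HIGH = LOW
G5 = G2 NOR G3 = LOW NOR LOW = HIGH

G0 = LOW, G1 = LOW, G2 = LOW, G5 = HIGH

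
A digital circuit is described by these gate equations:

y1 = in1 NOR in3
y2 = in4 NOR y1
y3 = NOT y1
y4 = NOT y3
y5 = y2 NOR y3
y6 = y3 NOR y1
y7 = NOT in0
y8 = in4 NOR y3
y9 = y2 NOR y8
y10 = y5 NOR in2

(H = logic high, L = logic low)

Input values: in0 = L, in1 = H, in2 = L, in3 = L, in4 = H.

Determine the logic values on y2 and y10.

y2 = L; y10 = H

y1 = in1 NOR in3 = H NOR L = L
y2 = in4 NOR y1 = H NOR L = L
y3 = NOT y1 = NOT L = H
y5 = y2 NOR y3 = L NOR H = L
y10 = y5 NOR in2 = L NOR L = H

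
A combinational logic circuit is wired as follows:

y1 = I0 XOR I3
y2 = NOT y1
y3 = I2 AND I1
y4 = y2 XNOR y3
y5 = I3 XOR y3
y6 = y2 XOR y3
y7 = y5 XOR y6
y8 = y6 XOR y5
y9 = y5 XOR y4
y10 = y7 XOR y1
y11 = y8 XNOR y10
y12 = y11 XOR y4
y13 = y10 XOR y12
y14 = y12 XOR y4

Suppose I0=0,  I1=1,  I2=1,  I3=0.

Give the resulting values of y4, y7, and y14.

y4 = 1, y7 = 1, y14 = 1

y1 = I0 XOR I3 = 0 XOR 0 = 0
y2 = NOT y1 = NOT 0 = 1
y3 = I2 AND I1 = 1 AND 1 = 1
y4 = y2 XNOR y3 = 1 XNOR 1 = 1
y5 = I3 XOR y3 = 0 XOR 1 = 1
y6 = y2 XOR y3 = 1 XOR 1 = 0
y7 = y5 XOR y6 = 1 XOR 0 = 1
y8 = y6 XOR y5 = 0 XOR 1 = 1
y10 = y7 XOR y1 = 1 XOR 0 = 1
y11 = y8 XNOR y10 = 1 XNOR 1 = 1
y12 = y11 XOR y4 = 1 XOR 1 = 0
y14 = y12 XOR y4 = 0 XOR 1 = 1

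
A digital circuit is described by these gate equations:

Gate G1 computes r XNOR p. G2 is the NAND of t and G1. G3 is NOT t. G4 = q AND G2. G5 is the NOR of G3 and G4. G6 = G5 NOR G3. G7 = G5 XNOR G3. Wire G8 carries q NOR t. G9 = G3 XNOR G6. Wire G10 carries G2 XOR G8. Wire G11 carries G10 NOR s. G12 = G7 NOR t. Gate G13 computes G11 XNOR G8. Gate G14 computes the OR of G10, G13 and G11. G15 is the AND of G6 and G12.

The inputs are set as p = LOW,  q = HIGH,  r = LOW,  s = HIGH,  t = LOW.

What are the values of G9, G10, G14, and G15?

G9 = LOW, G10 = HIGH, G14 = HIGH, G15 = LOW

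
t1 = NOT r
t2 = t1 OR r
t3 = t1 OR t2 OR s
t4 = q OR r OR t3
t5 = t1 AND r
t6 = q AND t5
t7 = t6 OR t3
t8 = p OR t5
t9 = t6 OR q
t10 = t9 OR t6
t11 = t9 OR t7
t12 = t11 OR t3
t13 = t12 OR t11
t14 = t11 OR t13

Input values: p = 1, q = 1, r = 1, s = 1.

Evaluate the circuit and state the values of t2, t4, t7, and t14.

t2 = 1, t4 = 1, t7 = 1, t14 = 1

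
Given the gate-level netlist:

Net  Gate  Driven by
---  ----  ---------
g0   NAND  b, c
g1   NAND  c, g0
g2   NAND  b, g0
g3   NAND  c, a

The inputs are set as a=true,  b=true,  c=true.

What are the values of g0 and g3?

g0 = b NAND c = true NAND true = false
g3 = c NAND a = true NAND true = false

g0 = false, g3 = false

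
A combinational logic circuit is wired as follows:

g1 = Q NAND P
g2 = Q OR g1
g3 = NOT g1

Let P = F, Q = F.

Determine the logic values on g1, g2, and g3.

g1 = Q NAND P = F NAND F = T
g2 = Q OR g1 = F OR T = T
g3 = NOT g1 = NOT T = F

g1 = T; g2 = T; g3 = F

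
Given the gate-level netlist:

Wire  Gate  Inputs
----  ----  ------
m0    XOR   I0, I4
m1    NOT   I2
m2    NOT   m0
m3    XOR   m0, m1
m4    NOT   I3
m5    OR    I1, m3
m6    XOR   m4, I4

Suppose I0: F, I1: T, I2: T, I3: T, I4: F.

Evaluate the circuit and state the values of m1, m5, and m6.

m0 = I0 XOR I4 = F XOR F = F
m1 = NOT I2 = NOT T = F
m3 = m0 XOR m1 = F XOR F = F
m4 = NOT I3 = NOT T = F
m5 = I1 OR m3 = T OR F = T
m6 = m4 XOR I4 = F XOR F = F

m1 = F; m5 = T; m6 = F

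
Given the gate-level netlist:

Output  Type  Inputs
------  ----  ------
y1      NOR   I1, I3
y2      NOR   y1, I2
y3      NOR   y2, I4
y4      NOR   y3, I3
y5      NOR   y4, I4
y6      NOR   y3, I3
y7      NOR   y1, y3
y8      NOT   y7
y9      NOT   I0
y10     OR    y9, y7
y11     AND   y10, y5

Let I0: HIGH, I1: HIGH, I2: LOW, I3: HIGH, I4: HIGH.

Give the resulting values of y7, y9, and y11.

y7 = HIGH, y9 = LOW, y11 = LOW

y1 = I1 NOR I3 = HIGH NOR HIGH = LOW
y2 = y1 NOR I2 = LOW NOR LOW = HIGH
y3 = y2 NOR I4 = HIGH NOR HIGH = LOW
y4 = y3 NOR I3 = LOW NOR HIGH = LOW
y5 = y4 NOR I4 = LOW NOR HIGH = LOW
y7 = y1 NOR y3 = LOW NOR LOW = HIGH
y9 = NOT I0 = NOT HIGH = LOW
y10 = y9 OR y7 = LOW OR HIGH = HIGH
y11 = y10 AND y5 = HIGH AND LOW = LOW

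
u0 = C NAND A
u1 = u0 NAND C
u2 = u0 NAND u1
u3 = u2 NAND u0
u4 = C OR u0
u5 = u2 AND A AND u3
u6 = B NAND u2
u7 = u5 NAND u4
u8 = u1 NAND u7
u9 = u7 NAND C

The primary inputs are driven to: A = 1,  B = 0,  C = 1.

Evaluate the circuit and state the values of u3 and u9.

u0 = C NAND A = 1 NAND 1 = 0
u1 = u0 NAND C = 0 NAND 1 = 1
u2 = u0 NAND u1 = 0 NAND 1 = 1
u3 = u2 NAND u0 = 1 NAND 0 = 1
u4 = C OR u0 = 1 OR 0 = 1
u5 = u2 AND A AND u3 = 1 AND 1 AND 1 = 1
u7 = u5 NAND u4 = 1 NAND 1 = 0
u9 = u7 NAND C = 0 NAND 1 = 1

u3 = 1, u9 = 1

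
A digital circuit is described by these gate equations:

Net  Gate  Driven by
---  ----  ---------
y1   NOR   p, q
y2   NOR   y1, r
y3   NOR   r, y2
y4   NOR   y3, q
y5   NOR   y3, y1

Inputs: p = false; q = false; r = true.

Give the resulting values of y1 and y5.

y1 = p NOR q = false NOR false = true
y2 = y1 NOR r = true NOR true = false
y3 = r NOR y2 = true NOR false = false
y5 = y3 NOR y1 = false NOR true = false

y1 = true  y5 = false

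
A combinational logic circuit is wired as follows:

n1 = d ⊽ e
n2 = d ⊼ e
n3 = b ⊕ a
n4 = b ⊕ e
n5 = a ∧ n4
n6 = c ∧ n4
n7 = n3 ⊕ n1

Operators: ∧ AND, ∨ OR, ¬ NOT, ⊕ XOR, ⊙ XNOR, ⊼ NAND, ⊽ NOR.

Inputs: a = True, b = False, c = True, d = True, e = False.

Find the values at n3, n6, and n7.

n3 = True, n6 = False, n7 = True

n1 = d NOR e = True NOR False = False
n3 = b XOR a = False XOR True = True
n4 = b XOR e = False XOR False = False
n6 = c AND n4 = True AND False = False
n7 = n3 XOR n1 = True XOR False = True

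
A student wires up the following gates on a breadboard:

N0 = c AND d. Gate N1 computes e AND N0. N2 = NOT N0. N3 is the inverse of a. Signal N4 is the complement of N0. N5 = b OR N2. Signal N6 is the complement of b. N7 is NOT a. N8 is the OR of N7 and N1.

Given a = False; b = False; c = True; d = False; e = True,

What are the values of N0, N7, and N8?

N0 = c AND d = True AND False = False
N1 = e AND N0 = True AND False = False
N7 = NOT a = NOT False = True
N8 = N7 OR N1 = True OR False = True

N0 = False, N7 = True, N8 = True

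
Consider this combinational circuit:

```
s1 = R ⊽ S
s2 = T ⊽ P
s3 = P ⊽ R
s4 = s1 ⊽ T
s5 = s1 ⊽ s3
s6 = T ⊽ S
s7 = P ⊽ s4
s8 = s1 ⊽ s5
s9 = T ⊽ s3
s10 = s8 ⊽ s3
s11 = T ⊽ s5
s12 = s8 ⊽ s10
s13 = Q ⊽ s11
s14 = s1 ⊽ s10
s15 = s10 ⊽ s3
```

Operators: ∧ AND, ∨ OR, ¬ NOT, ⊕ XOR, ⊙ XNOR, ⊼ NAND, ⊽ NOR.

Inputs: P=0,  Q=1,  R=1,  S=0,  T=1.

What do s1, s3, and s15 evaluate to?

s1 = R NOR S = 1 NOR 0 = 0
s3 = P NOR R = 0 NOR 1 = 0
s5 = s1 NOR s3 = 0 NOR 0 = 1
s8 = s1 NOR s5 = 0 NOR 1 = 0
s10 = s8 NOR s3 = 0 NOR 0 = 1
s15 = s10 NOR s3 = 1 NOR 0 = 0

s1 = 0, s3 = 0, s15 = 0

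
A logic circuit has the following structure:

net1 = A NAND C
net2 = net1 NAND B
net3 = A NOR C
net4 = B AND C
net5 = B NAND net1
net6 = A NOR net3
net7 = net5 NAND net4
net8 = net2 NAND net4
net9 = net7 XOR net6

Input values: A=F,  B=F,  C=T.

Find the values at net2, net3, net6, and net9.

net2 = T; net3 = F; net6 = T; net9 = F

net1 = A NAND C = F NAND T = T
net2 = net1 NAND B = T NAND F = T
net3 = A NOR C = F NOR T = F
net4 = B AND C = F AND T = F
net5 = B NAND net1 = F NAND T = T
net6 = A NOR net3 = F NOR F = T
net7 = net5 NAND net4 = T NAND F = T
net9 = net7 XOR net6 = T XOR T = F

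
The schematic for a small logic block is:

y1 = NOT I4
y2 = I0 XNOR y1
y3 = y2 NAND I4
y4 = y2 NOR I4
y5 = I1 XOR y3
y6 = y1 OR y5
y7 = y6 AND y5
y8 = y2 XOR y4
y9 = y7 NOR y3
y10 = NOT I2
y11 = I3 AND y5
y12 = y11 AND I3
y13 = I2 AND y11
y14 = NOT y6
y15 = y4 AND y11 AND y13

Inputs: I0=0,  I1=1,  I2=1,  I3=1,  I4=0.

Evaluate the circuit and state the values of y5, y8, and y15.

y5 = 0, y8 = 1, y15 = 0

y1 = NOT I4 = NOT 0 = 1
y2 = I0 XNOR y1 = 0 XNOR 1 = 0
y3 = y2 NAND I4 = 0 NAND 0 = 1
y4 = y2 NOR I4 = 0 NOR 0 = 1
y5 = I1 XOR y3 = 1 XOR 1 = 0
y8 = y2 XOR y4 = 0 XOR 1 = 1
y11 = I3 AND y5 = 1 AND 0 = 0
y13 = I2 AND y11 = 1 AND 0 = 0
y15 = y4 AND y11 AND y13 = 1 AND 0 AND 0 = 0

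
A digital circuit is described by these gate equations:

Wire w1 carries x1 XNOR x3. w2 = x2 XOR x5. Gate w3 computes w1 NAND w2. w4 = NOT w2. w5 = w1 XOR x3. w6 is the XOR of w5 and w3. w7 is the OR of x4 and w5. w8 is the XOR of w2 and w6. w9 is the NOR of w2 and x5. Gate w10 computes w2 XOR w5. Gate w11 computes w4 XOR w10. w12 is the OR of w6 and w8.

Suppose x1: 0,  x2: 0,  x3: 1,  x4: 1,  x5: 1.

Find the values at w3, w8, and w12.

w3 = 1  w8 = 1  w12 = 1

w1 = x1 XNOR x3 = 0 XNOR 1 = 0
w2 = x2 XOR x5 = 0 XOR 1 = 1
w3 = w1 NAND w2 = 0 NAND 1 = 1
w5 = w1 XOR x3 = 0 XOR 1 = 1
w6 = w5 XOR w3 = 1 XOR 1 = 0
w8 = w2 XOR w6 = 1 XOR 0 = 1
w12 = w6 OR w8 = 0 OR 1 = 1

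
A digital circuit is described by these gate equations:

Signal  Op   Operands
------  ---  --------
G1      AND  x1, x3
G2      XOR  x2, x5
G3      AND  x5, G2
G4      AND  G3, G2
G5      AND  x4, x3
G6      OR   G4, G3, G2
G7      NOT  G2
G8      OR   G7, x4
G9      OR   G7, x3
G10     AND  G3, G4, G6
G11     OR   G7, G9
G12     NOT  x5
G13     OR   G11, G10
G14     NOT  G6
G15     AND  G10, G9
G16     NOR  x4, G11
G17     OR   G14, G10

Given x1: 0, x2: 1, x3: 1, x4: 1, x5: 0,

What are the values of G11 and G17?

G2 = x2 XOR x5 = 1 XOR 0 = 1
G3 = x5 AND G2 = 0 AND 1 = 0
G4 = G3 AND G2 = 0 AND 1 = 0
G6 = G4 OR G3 OR G2 = 0 OR 0 OR 1 = 1
G7 = NOT G2 = NOT 1 = 0
G9 = G7 OR x3 = 0 OR 1 = 1
G10 = G3 AND G4 AND G6 = 0 AND 0 AND 1 = 0
G11 = G7 OR G9 = 0 OR 1 = 1
G14 = NOT G6 = NOT 1 = 0
G17 = G14 OR G10 = 0 OR 0 = 0

G11 = 1  G17 = 0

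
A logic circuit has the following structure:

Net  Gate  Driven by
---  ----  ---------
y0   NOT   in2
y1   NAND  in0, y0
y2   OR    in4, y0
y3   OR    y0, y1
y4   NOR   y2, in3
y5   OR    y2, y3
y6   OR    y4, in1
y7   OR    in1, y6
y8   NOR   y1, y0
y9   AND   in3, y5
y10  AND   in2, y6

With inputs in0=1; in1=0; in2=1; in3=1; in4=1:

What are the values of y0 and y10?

y0 = NOT in2 = NOT 1 = 0
y2 = in4 OR y0 = 1 OR 0 = 1
y4 = y2 NOR in3 = 1 NOR 1 = 0
y6 = y4 OR in1 = 0 OR 0 = 0
y10 = in2 AND y6 = 1 AND 0 = 0

y0 = 0, y10 = 0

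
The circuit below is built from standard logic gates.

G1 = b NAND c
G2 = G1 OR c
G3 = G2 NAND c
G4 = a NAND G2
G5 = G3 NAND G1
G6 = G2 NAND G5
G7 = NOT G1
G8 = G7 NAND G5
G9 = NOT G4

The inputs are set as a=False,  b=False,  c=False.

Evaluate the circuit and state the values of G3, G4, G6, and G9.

G1 = b NAND c = False NAND False = True
G2 = G1 OR c = True OR False = True
G3 = G2 NAND c = True NAND False = True
G4 = a NAND G2 = False NAND True = True
G5 = G3 NAND G1 = True NAND True = False
G6 = G2 NAND G5 = True NAND False = True
G9 = NOT G4 = NOT True = False

G3 = True, G4 = True, G6 = True, G9 = False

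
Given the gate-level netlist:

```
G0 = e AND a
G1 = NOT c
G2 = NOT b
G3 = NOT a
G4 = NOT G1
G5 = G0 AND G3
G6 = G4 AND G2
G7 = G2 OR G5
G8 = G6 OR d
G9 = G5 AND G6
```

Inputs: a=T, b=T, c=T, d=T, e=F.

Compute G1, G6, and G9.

G0 = e AND a = F AND T = F
G1 = NOT c = NOT T = F
G2 = NOT b = NOT T = F
G3 = NOT a = NOT T = F
G4 = NOT G1 = NOT F = T
G5 = G0 AND G3 = F AND F = F
G6 = G4 AND G2 = T AND F = F
G9 = G5 AND G6 = F AND F = F

G1 = F, G6 = F, G9 = F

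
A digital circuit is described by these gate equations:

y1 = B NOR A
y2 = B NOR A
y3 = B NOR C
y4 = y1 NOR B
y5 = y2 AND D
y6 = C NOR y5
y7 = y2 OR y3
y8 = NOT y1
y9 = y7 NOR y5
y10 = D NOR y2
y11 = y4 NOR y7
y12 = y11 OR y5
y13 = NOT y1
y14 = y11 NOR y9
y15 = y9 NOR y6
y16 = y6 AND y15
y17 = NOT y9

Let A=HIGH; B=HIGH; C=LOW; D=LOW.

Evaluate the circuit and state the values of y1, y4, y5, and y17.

y1 = LOW, y4 = LOW, y5 = LOW, y17 = LOW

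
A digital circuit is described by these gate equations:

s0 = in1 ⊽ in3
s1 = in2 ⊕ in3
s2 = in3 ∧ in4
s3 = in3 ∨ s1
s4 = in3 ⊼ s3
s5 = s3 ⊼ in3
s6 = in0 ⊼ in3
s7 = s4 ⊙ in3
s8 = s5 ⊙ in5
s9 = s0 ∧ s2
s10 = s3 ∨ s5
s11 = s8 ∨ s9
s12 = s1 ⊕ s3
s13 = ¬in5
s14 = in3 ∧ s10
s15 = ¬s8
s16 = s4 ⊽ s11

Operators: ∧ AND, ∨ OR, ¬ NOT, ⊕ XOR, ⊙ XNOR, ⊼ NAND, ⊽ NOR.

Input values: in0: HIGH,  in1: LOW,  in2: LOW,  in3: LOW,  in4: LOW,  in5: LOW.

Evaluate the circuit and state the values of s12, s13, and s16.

s12 = LOW, s13 = HIGH, s16 = LOW

s0 = in1 NOR in3 = LOW NOR LOW = HIGH
s1 = in2 XOR in3 = LOW XOR LOW = LOW
s2 = in3 AND in4 = LOW AND LOW = LOW
s3 = in3 OR s1 = LOW OR LOW = LOW
s4 = in3 NAND s3 = LOW NAND LOW = HIGH
s5 = s3 NAND in3 = LOW NAND LOW = HIGH
s8 = s5 XNOR in5 = HIGH XNOR LOW = LOW
s9 = s0 AND s2 = HIGH AND LOW = LOW
s11 = s8 OR s9 = LOW OR LOW = LOW
s12 = s1 XOR s3 = LOW XOR LOW = LOW
s13 = NOT in5 = NOT LOW = HIGH
s16 = s4 NOR s11 = HIGH NOR LOW = LOW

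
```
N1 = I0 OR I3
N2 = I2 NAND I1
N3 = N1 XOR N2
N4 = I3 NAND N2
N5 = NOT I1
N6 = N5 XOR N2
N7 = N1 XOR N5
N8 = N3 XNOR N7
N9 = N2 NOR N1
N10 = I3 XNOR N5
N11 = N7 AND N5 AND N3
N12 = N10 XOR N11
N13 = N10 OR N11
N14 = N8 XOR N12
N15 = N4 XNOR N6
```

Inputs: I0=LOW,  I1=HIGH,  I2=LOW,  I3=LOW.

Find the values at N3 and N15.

N3 = HIGH; N15 = HIGH

N1 = I0 OR I3 = LOW OR LOW = LOW
N2 = I2 NAND I1 = LOW NAND HIGH = HIGH
N3 = N1 XOR N2 = LOW XOR HIGH = HIGH
N4 = I3 NAND N2 = LOW NAND HIGH = HIGH
N5 = NOT I1 = NOT HIGH = LOW
N6 = N5 XOR N2 = LOW XOR HIGH = HIGH
N15 = N4 XNOR N6 = HIGH XNOR HIGH = HIGH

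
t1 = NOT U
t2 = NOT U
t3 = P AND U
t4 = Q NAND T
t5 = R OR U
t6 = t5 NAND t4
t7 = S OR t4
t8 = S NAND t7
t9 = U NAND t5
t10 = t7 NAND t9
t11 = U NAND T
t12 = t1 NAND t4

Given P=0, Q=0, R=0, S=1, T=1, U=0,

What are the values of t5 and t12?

t1 = NOT U = NOT 0 = 1
t4 = Q NAND T = 0 NAND 1 = 1
t5 = R OR U = 0 OR 0 = 0
t12 = t1 NAND t4 = 1 NAND 1 = 0

t5 = 0, t12 = 0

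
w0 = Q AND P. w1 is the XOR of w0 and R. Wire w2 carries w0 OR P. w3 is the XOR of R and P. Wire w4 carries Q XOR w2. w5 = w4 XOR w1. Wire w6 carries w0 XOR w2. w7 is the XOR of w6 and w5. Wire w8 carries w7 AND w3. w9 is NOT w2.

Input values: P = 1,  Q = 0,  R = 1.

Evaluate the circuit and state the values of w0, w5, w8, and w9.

w0 = 0  w5 = 0  w8 = 0  w9 = 0

w0 = Q AND P = 0 AND 1 = 0
w1 = w0 XOR R = 0 XOR 1 = 1
w2 = w0 OR P = 0 OR 1 = 1
w3 = R XOR P = 1 XOR 1 = 0
w4 = Q XOR w2 = 0 XOR 1 = 1
w5 = w4 XOR w1 = 1 XOR 1 = 0
w6 = w0 XOR w2 = 0 XOR 1 = 1
w7 = w6 XOR w5 = 1 XOR 0 = 1
w8 = w7 AND w3 = 1 AND 0 = 0
w9 = NOT w2 = NOT 1 = 0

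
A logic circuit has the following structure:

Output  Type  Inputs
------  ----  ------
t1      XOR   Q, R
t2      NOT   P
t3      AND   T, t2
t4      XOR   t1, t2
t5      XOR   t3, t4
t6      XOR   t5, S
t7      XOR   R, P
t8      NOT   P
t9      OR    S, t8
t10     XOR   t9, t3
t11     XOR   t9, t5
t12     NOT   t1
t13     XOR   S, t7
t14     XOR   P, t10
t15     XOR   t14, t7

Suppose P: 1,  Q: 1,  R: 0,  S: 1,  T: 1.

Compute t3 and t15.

t2 = NOT P = NOT 1 = 0
t3 = T AND t2 = 1 AND 0 = 0
t7 = R XOR P = 0 XOR 1 = 1
t8 = NOT P = NOT 1 = 0
t9 = S OR t8 = 1 OR 0 = 1
t10 = t9 XOR t3 = 1 XOR 0 = 1
t14 = P XOR t10 = 1 XOR 1 = 0
t15 = t14 XOR t7 = 0 XOR 1 = 1

t3 = 0, t15 = 1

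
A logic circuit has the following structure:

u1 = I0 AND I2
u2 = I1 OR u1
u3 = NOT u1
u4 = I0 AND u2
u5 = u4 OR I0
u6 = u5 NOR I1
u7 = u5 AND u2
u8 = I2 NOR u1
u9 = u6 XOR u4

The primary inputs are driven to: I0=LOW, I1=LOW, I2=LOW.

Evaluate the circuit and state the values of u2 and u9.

u1 = I0 AND I2 = LOW AND LOW = LOW
u2 = I1 OR u1 = LOW OR LOW = LOW
u4 = I0 AND u2 = LOW AND LOW = LOW
u5 = u4 OR I0 = LOW OR LOW = LOW
u6 = u5 NOR I1 = LOW NOR LOW = HIGH
u9 = u6 XOR u4 = HIGH XOR LOW = HIGH

u2 = LOW, u9 = HIGH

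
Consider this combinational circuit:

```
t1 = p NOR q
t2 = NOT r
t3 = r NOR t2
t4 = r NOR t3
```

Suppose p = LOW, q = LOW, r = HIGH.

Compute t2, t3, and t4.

t2 = LOW, t3 = LOW, t4 = LOW

t2 = NOT r = NOT HIGH = LOW
t3 = r NOR t2 = HIGH NOR LOW = LOW
t4 = r NOR t3 = HIGH NOR LOW = LOW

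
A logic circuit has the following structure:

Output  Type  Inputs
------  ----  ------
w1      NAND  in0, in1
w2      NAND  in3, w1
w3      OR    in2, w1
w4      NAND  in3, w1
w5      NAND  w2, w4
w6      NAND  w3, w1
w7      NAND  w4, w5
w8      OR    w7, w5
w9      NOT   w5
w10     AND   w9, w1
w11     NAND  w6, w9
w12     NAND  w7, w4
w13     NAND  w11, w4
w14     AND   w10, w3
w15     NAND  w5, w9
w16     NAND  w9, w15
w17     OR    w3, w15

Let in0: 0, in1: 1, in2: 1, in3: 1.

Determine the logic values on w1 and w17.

w1 = 1, w17 = 1

w1 = in0 NAND in1 = 0 NAND 1 = 1
w2 = in3 NAND w1 = 1 NAND 1 = 0
w3 = in2 OR w1 = 1 OR 1 = 1
w4 = in3 NAND w1 = 1 NAND 1 = 0
w5 = w2 NAND w4 = 0 NAND 0 = 1
w9 = NOT w5 = NOT 1 = 0
w15 = w5 NAND w9 = 1 NAND 0 = 1
w17 = w3 OR w15 = 1 OR 1 = 1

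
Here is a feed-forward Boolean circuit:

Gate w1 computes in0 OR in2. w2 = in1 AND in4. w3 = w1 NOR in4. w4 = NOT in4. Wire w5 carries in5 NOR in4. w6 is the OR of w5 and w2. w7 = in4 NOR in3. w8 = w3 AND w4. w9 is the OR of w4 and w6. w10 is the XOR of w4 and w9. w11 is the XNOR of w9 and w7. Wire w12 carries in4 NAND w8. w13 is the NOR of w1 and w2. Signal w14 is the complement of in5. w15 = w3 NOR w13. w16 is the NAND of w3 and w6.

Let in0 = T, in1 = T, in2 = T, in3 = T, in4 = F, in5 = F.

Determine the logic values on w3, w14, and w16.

w3 = F; w14 = T; w16 = T

w1 = in0 OR in2 = T OR T = T
w2 = in1 AND in4 = T AND F = F
w3 = w1 NOR in4 = T NOR F = F
w5 = in5 NOR in4 = F NOR F = T
w6 = w5 OR w2 = T OR F = T
w14 = NOT in5 = NOT F = T
w16 = w3 NAND w6 = F NAND T = T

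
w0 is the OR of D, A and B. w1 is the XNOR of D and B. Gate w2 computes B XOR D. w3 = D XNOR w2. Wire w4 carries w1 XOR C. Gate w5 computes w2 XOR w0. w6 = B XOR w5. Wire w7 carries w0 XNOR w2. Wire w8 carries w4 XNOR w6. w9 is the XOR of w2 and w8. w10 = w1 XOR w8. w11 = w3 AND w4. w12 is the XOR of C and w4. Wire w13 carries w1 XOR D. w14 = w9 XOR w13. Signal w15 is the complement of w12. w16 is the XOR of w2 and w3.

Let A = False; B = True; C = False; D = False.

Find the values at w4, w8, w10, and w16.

w4 = False, w8 = False, w10 = False, w16 = True

w0 = D OR A OR B = False OR False OR True = True
w1 = D XNOR B = False XNOR True = False
w2 = B XOR D = True XOR False = True
w3 = D XNOR w2 = False XNOR True = False
w4 = w1 XOR C = False XOR False = False
w5 = w2 XOR w0 = True XOR True = False
w6 = B XOR w5 = True XOR False = True
w8 = w4 XNOR w6 = False XNOR True = False
w10 = w1 XOR w8 = False XOR False = False
w16 = w2 XOR w3 = True XOR False = True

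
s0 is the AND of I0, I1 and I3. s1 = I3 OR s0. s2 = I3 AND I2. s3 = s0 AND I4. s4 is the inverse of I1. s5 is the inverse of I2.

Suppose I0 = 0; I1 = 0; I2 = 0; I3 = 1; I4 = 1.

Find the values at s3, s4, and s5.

s0 = I0 AND I1 AND I3 = 0 AND 0 AND 1 = 0
s3 = s0 AND I4 = 0 AND 1 = 0
s4 = NOT I1 = NOT 0 = 1
s5 = NOT I2 = NOT 0 = 1

s3 = 0, s4 = 1, s5 = 1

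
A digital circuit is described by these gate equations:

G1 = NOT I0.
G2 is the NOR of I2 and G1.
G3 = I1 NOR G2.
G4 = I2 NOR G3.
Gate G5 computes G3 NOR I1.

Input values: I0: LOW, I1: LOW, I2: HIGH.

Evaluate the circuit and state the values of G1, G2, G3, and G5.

G1 = NOT I0 = NOT LOW = HIGH
G2 = I2 NOR G1 = HIGH NOR HIGH = LOW
G3 = I1 NOR G2 = LOW NOR LOW = HIGH
G5 = G3 NOR I1 = HIGH NOR LOW = LOW

G1 = HIGH  G2 = LOW  G3 = HIGH  G5 = LOW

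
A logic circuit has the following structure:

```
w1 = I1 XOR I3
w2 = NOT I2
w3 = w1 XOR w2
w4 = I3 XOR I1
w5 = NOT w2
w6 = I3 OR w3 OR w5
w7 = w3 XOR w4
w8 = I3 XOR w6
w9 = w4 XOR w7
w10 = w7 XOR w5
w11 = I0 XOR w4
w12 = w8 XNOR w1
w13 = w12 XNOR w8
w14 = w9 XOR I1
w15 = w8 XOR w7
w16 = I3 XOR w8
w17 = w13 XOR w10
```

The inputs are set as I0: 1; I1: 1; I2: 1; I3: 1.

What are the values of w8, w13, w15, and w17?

w1 = I1 XOR I3 = 1 XOR 1 = 0
w2 = NOT I2 = NOT 1 = 0
w3 = w1 XOR w2 = 0 XOR 0 = 0
w4 = I3 XOR I1 = 1 XOR 1 = 0
w5 = NOT w2 = NOT 0 = 1
w6 = I3 OR w3 OR w5 = 1 OR 0 OR 1 = 1
w7 = w3 XOR w4 = 0 XOR 0 = 0
w8 = I3 XOR w6 = 1 XOR 1 = 0
w10 = w7 XOR w5 = 0 XOR 1 = 1
w12 = w8 XNOR w1 = 0 XNOR 0 = 1
w13 = w12 XNOR w8 = 1 XNOR 0 = 0
w15 = w8 XOR w7 = 0 XOR 0 = 0
w17 = w13 XOR w10 = 0 XOR 1 = 1

w8 = 0, w13 = 0, w15 = 0, w17 = 1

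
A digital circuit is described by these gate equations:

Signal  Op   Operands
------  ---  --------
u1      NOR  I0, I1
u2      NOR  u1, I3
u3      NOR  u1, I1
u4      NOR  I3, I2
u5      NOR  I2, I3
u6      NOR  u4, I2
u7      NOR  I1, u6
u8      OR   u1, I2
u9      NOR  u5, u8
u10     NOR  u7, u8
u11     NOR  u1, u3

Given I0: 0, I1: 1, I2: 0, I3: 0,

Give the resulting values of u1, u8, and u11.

u1 = 0  u8 = 0  u11 = 1

u1 = I0 NOR I1 = 0 NOR 1 = 0
u3 = u1 NOR I1 = 0 NOR 1 = 0
u8 = u1 OR I2 = 0 OR 0 = 0
u11 = u1 NOR u3 = 0 NOR 0 = 1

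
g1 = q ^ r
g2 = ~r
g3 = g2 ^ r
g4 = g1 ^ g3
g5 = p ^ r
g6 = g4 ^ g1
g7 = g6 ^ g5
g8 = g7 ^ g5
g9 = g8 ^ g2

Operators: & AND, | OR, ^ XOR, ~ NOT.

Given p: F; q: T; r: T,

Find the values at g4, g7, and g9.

g4 = T, g7 = F, g9 = T

g1 = q XOR r = T XOR T = F
g2 = NOT r = NOT T = F
g3 = g2 XOR r = F XOR T = T
g4 = g1 XOR g3 = F XOR T = T
g5 = p XOR r = F XOR T = T
g6 = g4 XOR g1 = T XOR F = T
g7 = g6 XOR g5 = T XOR T = F
g8 = g7 XOR g5 = F XOR T = T
g9 = g8 XOR g2 = T XOR F = T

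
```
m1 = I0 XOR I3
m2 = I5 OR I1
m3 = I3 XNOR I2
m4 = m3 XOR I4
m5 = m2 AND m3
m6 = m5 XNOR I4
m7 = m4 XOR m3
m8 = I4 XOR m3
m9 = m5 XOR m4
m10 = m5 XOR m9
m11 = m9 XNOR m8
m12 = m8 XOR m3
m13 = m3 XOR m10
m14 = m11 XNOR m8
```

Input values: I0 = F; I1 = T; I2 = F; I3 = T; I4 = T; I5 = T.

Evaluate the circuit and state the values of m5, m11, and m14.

m2 = I5 OR I1 = T OR T = T
m3 = I3 XNOR I2 = T XNOR F = F
m4 = m3 XOR I4 = F XOR T = T
m5 = m2 AND m3 = T AND F = F
m8 = I4 XOR m3 = T XOR F = T
m9 = m5 XOR m4 = F XOR T = T
m11 = m9 XNOR m8 = T XNOR T = T
m14 = m11 XNOR m8 = T XNOR T = T

m5 = F, m11 = T, m14 = T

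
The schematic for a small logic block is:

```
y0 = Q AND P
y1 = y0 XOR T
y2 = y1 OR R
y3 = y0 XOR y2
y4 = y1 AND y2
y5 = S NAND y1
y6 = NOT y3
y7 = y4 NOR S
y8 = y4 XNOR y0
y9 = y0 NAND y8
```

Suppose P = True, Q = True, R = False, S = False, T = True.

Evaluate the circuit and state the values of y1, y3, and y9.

y0 = Q AND P = True AND True = True
y1 = y0 XOR T = True XOR True = False
y2 = y1 OR R = False OR False = False
y3 = y0 XOR y2 = True XOR False = True
y4 = y1 AND y2 = False AND False = False
y8 = y4 XNOR y0 = False XNOR True = False
y9 = y0 NAND y8 = True NAND False = True

y1 = False, y3 = True, y9 = True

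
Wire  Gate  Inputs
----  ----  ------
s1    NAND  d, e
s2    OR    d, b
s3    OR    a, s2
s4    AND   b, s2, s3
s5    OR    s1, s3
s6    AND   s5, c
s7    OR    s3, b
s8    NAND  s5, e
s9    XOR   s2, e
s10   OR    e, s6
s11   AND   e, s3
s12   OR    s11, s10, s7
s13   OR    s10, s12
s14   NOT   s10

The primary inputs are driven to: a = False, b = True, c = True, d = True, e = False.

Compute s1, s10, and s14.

s1 = d NAND e = True NAND False = True
s2 = d OR b = True OR True = True
s3 = a OR s2 = False OR True = True
s5 = s1 OR s3 = True OR True = True
s6 = s5 AND c = True AND True = True
s10 = e OR s6 = False OR True = True
s14 = NOT s10 = NOT True = False

s1 = True  s10 = True  s14 = False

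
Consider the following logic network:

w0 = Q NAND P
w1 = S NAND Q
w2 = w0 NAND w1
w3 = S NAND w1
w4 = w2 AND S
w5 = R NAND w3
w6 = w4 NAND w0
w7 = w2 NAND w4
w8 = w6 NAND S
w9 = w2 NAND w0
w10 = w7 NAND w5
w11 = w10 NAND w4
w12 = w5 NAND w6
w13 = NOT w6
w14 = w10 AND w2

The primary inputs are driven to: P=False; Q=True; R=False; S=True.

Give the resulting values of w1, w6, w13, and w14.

w1 = False, w6 = False, w13 = True, w14 = True

w0 = Q NAND P = True NAND False = True
w1 = S NAND Q = True NAND True = False
w2 = w0 NAND w1 = True NAND False = True
w3 = S NAND w1 = True NAND False = True
w4 = w2 AND S = True AND True = True
w5 = R NAND w3 = False NAND True = True
w6 = w4 NAND w0 = True NAND True = False
w7 = w2 NAND w4 = True NAND True = False
w10 = w7 NAND w5 = False NAND True = True
w13 = NOT w6 = NOT False = True
w14 = w10 AND w2 = True AND True = True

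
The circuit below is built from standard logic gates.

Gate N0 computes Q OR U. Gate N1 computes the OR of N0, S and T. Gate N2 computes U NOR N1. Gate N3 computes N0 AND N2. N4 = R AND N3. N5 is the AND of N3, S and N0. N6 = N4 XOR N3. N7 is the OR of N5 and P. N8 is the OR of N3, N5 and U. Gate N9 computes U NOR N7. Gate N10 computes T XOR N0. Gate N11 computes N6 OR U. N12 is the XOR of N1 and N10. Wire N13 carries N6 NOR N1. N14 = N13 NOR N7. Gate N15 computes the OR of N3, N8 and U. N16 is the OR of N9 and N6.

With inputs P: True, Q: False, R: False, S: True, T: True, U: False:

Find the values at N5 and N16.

N0 = Q OR U = False OR False = False
N1 = N0 OR S OR T = False OR True OR True = True
N2 = U NOR N1 = False NOR True = False
N3 = N0 AND N2 = False AND False = False
N4 = R AND N3 = False AND False = False
N5 = N3 AND S AND N0 = False AND True AND False = False
N6 = N4 XOR N3 = False XOR False = False
N7 = N5 OR P = False OR True = True
N9 = U NOR N7 = False NOR True = False
N16 = N9 OR N6 = False OR False = False

N5 = False; N16 = False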